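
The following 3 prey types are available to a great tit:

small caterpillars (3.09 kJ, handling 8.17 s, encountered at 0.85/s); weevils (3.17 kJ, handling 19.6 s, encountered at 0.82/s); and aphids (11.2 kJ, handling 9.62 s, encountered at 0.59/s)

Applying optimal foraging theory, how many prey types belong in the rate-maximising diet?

1

Profitabilities (E/h, kJ/s): aphids 1.16, small caterpillars 0.378, weevils 0.162. Add prey in this order while the next type's profitability exceeds the intake rate on those already taken.
Rate on top 1: 0.9898. small caterpillars: 0.378 < 0.9898 → exclude; stop.
Optimal diet: aphids — 1 of 3 types.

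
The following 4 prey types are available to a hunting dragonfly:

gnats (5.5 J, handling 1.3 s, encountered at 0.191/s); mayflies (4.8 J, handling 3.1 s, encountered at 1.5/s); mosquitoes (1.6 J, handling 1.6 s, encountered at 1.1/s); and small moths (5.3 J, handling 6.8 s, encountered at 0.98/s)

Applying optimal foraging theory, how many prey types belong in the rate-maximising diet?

Rank by E/h (J/s): gnats 4.23, mayflies 1.55, mosquitoes 1, small moths 0.779. Include each in turn until the next type's E/h falls below the running intake rate.
Rate on top 1: 0.8415. mayflies: 1.55 > 0.8415 → include.
Rate on top 2: 1.399. mosquitoes: 1 < 1.399 → exclude; stop.
Optimal diet: gnats, mayflies — 2 of 4 types.

2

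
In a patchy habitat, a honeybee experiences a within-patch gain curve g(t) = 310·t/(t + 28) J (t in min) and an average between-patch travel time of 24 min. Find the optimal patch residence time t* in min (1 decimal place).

25.9 min

By the marginal value theorem, leave when the instantaneous gain rate g'(t) equals the habitat-wide average g(t)/(T + t).
g'(t) = 310·28/(t + 28)². Setting 310·28/(t+28)² = 310t/[(t+28)(24+t)] gives 28(24+t) = t(t+28), so t² = 28×24 = 672.
t* = √672 = 25.92 min.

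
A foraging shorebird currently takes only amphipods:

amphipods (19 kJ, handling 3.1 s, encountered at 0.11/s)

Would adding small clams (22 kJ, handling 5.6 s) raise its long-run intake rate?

On amphipods alone, R = ΣλE/(1+Σλh) = 2.09/1.341 = 1.559 kJ/s.
small clams: E/h = 22/5.6 = 3.929 kJ/s.
3.929 > 1.559, so adding small clams raises the average — include it.

Yes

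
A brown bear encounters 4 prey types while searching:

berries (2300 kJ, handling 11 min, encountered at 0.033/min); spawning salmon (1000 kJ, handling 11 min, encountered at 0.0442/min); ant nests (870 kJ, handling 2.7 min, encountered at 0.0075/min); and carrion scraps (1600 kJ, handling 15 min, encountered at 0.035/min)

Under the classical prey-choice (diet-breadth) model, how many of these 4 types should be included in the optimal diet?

Profitabilities (E/h, kJ/min): ant nests 322, berries 209, carrion scraps 107, spawning salmon 90.9. Add prey in this order while the next type's profitability exceeds the intake rate on those already taken.
Rate on top 1: 6.395. berries: 209 > 6.395 → include.
Rate on top 2: 59.59. carrion scraps: 107 > 59.59 → include.
Rate on top 3: 72.54. spawning salmon: 90.9 > 72.54 → include.
Optimal diet: ant nests, berries, carrion scraps, spawning salmon — 4 of 4 types.

4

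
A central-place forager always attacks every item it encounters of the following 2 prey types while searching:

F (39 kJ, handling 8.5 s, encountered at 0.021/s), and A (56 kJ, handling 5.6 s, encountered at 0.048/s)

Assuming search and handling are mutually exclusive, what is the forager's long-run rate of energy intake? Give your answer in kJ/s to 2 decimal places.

Energy encountered per unit search time: 0.021×39 + 0.048×56 = 3.507 kJ/s.
Handling time per unit search time: 0.021×8.5 + 0.048×5.6 = 0.4473.
Rate = 3.507/(1 + 0.4473) = 2.423 kJ/s.

2.42 kJ/s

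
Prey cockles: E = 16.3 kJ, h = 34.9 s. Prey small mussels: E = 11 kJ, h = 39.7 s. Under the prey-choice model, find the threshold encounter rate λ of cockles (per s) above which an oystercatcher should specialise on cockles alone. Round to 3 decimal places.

The zero-one rule: include small mussels iff E₂/h₂ > λE₁/(1+λh₁). Equality gives the switch point.
λE₁h₂ = E₂ + λE₂h₁ ⇒ λ = E₂/(E₁h₂ − E₂h₁) = 11/(647.1 − 383.9) = 0.04179 per s.

0.042 per s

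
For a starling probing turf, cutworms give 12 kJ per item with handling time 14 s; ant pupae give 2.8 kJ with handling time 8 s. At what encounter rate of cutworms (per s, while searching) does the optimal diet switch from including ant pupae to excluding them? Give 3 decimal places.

The zero-one rule: include ant pupae iff E₂/h₂ > λE₁/(1+λh₁). Equality gives the switch point.
λE₁h₂ = E₂ + λE₂h₁ ⇒ λ = E₂/(E₁h₂ − E₂h₁) = 2.8/(96 − 39.2) = 0.0493 per s.

0.049 per s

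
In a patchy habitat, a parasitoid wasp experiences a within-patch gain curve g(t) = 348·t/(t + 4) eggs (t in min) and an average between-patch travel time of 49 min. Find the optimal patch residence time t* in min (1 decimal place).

By the marginal value theorem, leave when the instantaneous gain rate g'(t) equals the habitat-wide average g(t)/(T + t).
g'(t) = 348·4/(t + 4)². Setting 348·4/(t+4)² = 348t/[(t+4)(49+t)] gives 4(49+t) = t(t+4), so t² = 4×49 = 196.
t* = √196 = 14 min.

14.0 min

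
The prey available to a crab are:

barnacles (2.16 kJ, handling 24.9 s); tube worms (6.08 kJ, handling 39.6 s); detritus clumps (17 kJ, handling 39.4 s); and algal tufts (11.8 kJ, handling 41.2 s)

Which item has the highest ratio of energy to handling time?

detritus clumps

Profitability E/h (kJ/s): barnacles = 2.16/24.9 = 0.0867, tube worms = 6.08/39.6 = 0.154, detritus clumps = 17/39.4 = 0.431, algal tufts = 11.8/41.2 = 0.286.
Ranked: detritus clumps > algal tufts > tube worms > barnacles.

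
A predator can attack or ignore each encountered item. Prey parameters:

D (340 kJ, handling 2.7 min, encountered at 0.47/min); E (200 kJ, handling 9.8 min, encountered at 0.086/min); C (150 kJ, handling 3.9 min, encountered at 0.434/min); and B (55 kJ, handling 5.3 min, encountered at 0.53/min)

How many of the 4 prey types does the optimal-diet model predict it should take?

1

Profitabilities (E/h, kJ/min): D 126, C 38.5, E 20.4, B 10.4. Add prey in this order while the next type's profitability exceeds the intake rate on those already taken.
Rate on top 1: 70.43. C: 38.5 < 70.43 → exclude; stop.
Optimal diet: D — 1 of 4 types.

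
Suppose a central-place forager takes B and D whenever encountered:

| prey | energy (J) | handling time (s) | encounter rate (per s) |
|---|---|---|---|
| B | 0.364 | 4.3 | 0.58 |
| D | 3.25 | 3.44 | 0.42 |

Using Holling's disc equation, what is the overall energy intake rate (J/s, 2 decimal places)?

0.32 J/s

R = Σλ_iE_i / (1 + Σλ_ih_i)
Numerator: 0.58×0.364 + 0.42×3.25 = 1.576
Denominator: 1 + 0.58×4.3 + 0.42×3.44 = 4.939
R = 1.576/4.939 = 0.3191 J/s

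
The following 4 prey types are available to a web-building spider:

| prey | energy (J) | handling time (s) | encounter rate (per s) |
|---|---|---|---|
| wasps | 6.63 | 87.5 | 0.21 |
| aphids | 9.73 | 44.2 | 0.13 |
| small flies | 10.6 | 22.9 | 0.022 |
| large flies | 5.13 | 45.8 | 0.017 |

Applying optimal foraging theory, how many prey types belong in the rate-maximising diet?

2

Rank by E/h (J/s): small flies 0.463, aphids 0.22, large flies 0.112, wasps 0.0758. Include each in turn until the next type's E/h falls below the running intake rate.
Rate on top 1: 0.1551. aphids: 0.22 > 0.1551 → include.
Rate on top 2: 0.2066. large flies: 0.112 < 0.2066 → exclude; stop.
Optimal diet: small flies, aphids — 2 of 4 types.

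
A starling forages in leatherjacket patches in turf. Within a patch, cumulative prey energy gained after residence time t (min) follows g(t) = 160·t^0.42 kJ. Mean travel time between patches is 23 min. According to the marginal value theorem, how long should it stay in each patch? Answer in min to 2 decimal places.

Optimal t* satisfies g'(t*) = g(t*)/(T + t*).
g'(t) = 0.42·160·t^-0.58. Setting 0.42·160·t^-0.58 = 160·t^0.42/(23+t) gives 0.42(23+t) = t, so 0.58·t = 0.42×23.
t* = 0.42×23/0.58 = 16.66 min.

16.66 min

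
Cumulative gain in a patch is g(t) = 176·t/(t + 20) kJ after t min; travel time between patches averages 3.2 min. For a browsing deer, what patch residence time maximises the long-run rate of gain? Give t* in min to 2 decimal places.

By the marginal value theorem, leave when the instantaneous gain rate g'(t) equals the habitat-wide average g(t)/(T + t).
g'(t) = 176·20/(t + 20)². Setting 176·20/(t+20)² = 176t/[(t+20)(3.2+t)] gives 20(3.2+t) = t(t+20), so t² = 20×3.2 = 64.
t* = √64 = 8 min.

8.00 min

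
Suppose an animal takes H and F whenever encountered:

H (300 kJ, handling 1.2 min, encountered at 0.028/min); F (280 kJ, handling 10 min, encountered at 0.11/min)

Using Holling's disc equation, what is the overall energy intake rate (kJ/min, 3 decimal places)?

18.373 kJ/min

Energy encountered per unit search time: 0.028×300 + 0.11×280 = 39.2 kJ/min.
Handling time per unit search time: 0.028×1.2 + 0.11×10 = 1.134.
Rate = 39.2/(1 + 1.134) = 18.37 kJ/min.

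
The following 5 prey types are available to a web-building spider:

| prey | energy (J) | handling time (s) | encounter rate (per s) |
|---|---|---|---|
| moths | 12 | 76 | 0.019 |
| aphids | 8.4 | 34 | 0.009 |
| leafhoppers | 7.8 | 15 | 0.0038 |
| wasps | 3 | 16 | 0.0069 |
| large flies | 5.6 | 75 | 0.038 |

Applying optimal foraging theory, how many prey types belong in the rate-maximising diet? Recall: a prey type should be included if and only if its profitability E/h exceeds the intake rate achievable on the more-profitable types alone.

4

Rank by E/h (J/s): leafhoppers 0.52, aphids 0.247, wasps 0.188, moths 0.158, large flies 0.0747. Include each in turn until the next type's E/h falls below the running intake rate.
Rate on top 1: 0.02804. aphids: 0.247 > 0.02804 → include.
Rate on top 2: 0.07721. wasps: 0.188 > 0.07721 → include.
Rate on top 3: 0.08548. moths: 0.158 > 0.08548 → include.
Rate on top 4: 0.1213. large flies: 0.0747 < 0.1213 → exclude; stop.
Optimal diet: leafhoppers, aphids, wasps, moths — 4 of 5 types.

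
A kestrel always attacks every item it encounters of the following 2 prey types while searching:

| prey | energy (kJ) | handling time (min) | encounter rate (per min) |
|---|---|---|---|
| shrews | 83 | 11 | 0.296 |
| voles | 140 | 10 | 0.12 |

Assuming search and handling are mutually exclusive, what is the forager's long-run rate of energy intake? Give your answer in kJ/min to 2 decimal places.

7.58 kJ/min

R = Σλ_iE_i / (1 + Σλ_ih_i)
Numerator: 0.296×83 + 0.12×140 = 41.37
Denominator: 1 + 0.296×11 + 0.12×10 = 5.456
R = 41.37/5.456 = 7.582 kJ/min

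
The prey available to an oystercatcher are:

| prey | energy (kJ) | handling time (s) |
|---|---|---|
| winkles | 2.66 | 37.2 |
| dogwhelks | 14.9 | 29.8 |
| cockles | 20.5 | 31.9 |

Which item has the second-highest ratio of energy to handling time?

In descending order of E/h:
cockles: 20.5/31.9 = 0.643 kJ/s
dogwhelks: 14.9/29.8 = 0.5 kJ/s
winkles: 2.66/37.2 = 0.0715 kJ/s

dogwhelks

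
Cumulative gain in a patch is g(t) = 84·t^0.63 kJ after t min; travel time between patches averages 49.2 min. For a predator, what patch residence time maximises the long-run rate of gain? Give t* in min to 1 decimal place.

83.8 min

By the marginal value theorem, leave when the instantaneous gain rate g'(t) equals the habitat-wide average g(t)/(T + t).
g'(t) = 0.63·84·t^-0.37. Setting 0.63·84·t^-0.37 = 84·t^0.63/(49.2+t) gives 0.63(49.2+t) = t, so 0.37·t = 0.63×49.2.
t* = 0.63×49.2/0.37 = 83.77 min.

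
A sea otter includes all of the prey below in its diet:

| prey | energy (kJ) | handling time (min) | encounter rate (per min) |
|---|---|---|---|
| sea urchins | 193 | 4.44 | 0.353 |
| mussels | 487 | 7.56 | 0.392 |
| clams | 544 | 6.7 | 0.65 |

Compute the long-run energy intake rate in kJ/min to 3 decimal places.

61.971 kJ/min

R = (0.353×193 + 0.392×487 + 0.65×544) / (1 + 0.353×4.44 + 0.392×7.56 + 0.65×6.7) = 612.6/9.886 = 61.97 kJ/min.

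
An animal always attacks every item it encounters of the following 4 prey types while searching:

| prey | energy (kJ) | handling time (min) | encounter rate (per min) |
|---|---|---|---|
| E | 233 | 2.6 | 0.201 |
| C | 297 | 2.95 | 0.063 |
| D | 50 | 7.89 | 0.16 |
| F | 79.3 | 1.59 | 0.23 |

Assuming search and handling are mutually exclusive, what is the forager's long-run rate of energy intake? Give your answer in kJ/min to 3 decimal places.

Energy encountered per unit search time: 0.201×233 + 0.063×297 + 0.16×50 + 0.23×79.3 = 91.78 kJ/min.
Handling time per unit search time: 0.201×2.6 + 0.063×2.95 + 0.16×7.89 + 0.23×1.59 = 2.337.
Rate = 91.78/(1 + 2.337) = 27.51 kJ/min.

27.508 kJ/min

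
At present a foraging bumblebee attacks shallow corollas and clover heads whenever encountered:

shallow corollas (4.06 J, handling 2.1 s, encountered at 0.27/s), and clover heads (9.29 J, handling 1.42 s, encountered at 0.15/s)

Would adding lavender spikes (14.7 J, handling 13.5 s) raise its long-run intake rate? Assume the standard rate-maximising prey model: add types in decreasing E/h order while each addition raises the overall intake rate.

Intake rate on the current diet: R = (0.27×4.06 + 0.15×9.29) / (1 + 0.27×2.1 + 0.15×1.42) = 2.49/1.78 = 1.399 J/s.
lavender spikes: E/h = 14.7/13.5 = 1.089 J/s.
Since 1.089 < R, time spent handling lavender spikes is better spent searching.

No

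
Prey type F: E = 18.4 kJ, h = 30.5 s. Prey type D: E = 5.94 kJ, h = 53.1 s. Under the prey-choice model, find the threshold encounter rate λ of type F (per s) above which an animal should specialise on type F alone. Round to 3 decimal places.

At the threshold, the rate on type F alone equals the profitability of type D: λ·18.4/(1 + λ·30.5) = 5.94/53.1 = 0.1119.
Rearranging, λ(18.4 − 0.1119×30.5) = 0.1119, so λ = 0.1119/14.99 = 0.007464 per s.

0.007 per s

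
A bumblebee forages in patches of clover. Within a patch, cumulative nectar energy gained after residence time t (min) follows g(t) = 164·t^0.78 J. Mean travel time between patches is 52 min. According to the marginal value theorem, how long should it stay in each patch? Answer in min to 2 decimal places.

Maximise g(t)/(T+t): set derivative to zero → g'(t)(T+t) = g(t).
g'(t) = 0.78·164·t^-0.22. Setting 0.78·164·t^-0.22 = 164·t^0.78/(52+t) gives 0.78(52+t) = t, so 0.22·t = 0.78×52.
t* = 0.78×52/0.22 = 184.4 min.

184.36 min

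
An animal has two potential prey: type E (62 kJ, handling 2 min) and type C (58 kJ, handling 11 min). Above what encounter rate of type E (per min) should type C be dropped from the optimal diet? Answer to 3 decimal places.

At the threshold, the rate on type E alone equals the profitability of type C: λ·62/(1 + λ·2) = 58/11 = 5.273.
Rearranging, λ(62 − 5.273×2) = 5.273, so λ = 5.273/51.45 = 0.1025 per min.

0.102 per min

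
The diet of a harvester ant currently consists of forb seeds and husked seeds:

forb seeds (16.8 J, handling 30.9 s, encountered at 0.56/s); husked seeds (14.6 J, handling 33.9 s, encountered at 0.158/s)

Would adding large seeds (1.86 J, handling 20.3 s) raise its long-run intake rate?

Intake rate on the current diet: R = (0.56×16.8 + 0.158×14.6) / (1 + 0.56×30.9 + 0.158×33.9) = 11.71/23.66 = 0.4951 J/s.
large seeds: E/h = 1.86/20.3 = 0.09163 J/s.
Since 0.09163 < R, time spent handling large seeds is better spent searching.

No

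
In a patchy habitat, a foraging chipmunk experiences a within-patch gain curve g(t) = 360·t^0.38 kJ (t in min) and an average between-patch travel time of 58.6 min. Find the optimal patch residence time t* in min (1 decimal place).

By the marginal value theorem, leave when the instantaneous gain rate g'(t) equals the habitat-wide average g(t)/(T + t).
g'(t) = 0.38·360·t^-0.62. Setting 0.38·360·t^-0.62 = 360·t^0.38/(58.6+t) gives 0.38(58.6+t) = t, so 0.62·t = 0.38×58.6.
t* = 0.38×58.6/0.62 = 35.92 min.

35.9 min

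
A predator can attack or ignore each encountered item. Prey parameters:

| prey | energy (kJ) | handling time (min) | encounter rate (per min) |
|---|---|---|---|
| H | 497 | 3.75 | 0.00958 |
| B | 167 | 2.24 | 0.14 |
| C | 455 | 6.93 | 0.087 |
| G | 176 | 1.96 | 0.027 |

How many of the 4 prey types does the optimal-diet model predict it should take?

Profitabilities (E/h, kJ/min): H 133, G 89.8, B 74.6, C 65.7. Add prey in this order while the next type's profitability exceeds the intake rate on those already taken.
Rate on top 1: 4.596. G: 89.8 > 4.596 → include.
Rate on top 2: 8.737. B: 74.6 > 8.737 → include.
Rate on top 3: 23.45. C: 65.7 > 23.45 → include.
Optimal diet: H, G, B, C — 4 of 4 types.

4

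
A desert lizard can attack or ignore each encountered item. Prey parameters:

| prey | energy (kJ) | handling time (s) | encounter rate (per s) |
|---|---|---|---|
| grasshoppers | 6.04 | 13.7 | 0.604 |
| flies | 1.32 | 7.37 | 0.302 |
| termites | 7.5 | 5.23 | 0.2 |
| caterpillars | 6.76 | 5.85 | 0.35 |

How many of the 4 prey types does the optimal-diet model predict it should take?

Rank by E/h (kJ/s): termites 1.43, caterpillars 1.16, grasshoppers 0.441, flies 0.179. Include each in turn until the next type's E/h falls below the running intake rate.
Rate on top 1: 0.7331. caterpillars: 1.16 > 0.7331 → include.
Rate on top 2: 0.9444. grasshoppers: 0.441 < 0.9444 → exclude; stop.
Optimal diet: termites, caterpillars — 2 of 4 types.

2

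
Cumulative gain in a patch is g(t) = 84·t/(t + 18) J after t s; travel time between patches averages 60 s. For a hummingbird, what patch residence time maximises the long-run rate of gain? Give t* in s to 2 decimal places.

32.86 s

By the marginal value theorem, leave when the instantaneous gain rate g'(t) equals the habitat-wide average g(t)/(T + t).
g'(t) = 84·18/(t + 18)². Setting 84·18/(t+18)² = 84t/[(t+18)(60+t)] gives 18(60+t) = t(t+18), so t² = 18×60 = 1080.
t* = √1080 = 32.86 s.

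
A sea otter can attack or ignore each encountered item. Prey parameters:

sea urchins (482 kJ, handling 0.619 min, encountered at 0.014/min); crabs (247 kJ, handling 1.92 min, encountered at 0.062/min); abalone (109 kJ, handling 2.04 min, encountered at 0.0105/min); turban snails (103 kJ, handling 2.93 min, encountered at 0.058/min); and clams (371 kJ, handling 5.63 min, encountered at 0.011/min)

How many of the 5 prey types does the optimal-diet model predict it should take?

Profitabilities (E/h, kJ/min): sea urchins 779, crabs 129, clams 65.9, abalone 53.4, turban snails 35.2. Add prey in this order while the next type's profitability exceeds the intake rate on those already taken.
Rate on top 1: 6.69. crabs: 129 > 6.69 → include.
Rate on top 2: 19.56. clams: 65.9 > 19.56 → include.
Rate on top 3: 21.98. abalone: 53.4 > 21.98 → include.
Rate on top 4: 22.53. turban snails: 35.2 > 22.53 → include.
Optimal diet: sea urchins, crabs, clams, abalone, turban snails — 5 of 5 types.

5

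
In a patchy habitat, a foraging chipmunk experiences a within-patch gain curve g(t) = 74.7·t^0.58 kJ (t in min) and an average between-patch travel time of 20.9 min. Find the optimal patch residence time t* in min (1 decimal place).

28.9 min

By the marginal value theorem, leave when the instantaneous gain rate g'(t) equals the habitat-wide average g(t)/(T + t).
g'(t) = 0.58·74.7·t^-0.42. Setting 0.58·74.7·t^-0.42 = 74.7·t^0.58/(20.9+t) gives 0.58(20.9+t) = t, so 0.42·t = 0.58×20.9.
t* = 0.58×20.9/0.42 = 28.86 min.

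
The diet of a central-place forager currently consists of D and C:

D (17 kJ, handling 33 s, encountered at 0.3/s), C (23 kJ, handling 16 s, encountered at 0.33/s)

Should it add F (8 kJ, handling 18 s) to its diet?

No

On D and C alone, R = ΣλE/(1+Σλh) = 12.69/16.18 = 0.7843 kJ/s.
Profitability of F: 8/18 = 0.4444 kJ/s.
0.4444 < 0.7843, so adding F would lower the average — exclude it.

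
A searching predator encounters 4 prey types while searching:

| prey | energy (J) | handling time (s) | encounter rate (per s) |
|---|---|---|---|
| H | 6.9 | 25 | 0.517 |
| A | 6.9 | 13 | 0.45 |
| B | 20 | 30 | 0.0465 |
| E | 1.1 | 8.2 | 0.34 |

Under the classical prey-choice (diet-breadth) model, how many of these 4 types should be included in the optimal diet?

2

Profitabilities (E/h, J/s): B 0.667, A 0.531, H 0.276, E 0.134. Add prey in this order while the next type's profitability exceeds the intake rate on those already taken.
Rate on top 1: 0.3883. A: 0.531 > 0.3883 → include.
Rate on top 2: 0.4894. H: 0.276 < 0.4894 → exclude; stop.
Optimal diet: B, A — 2 of 4 types.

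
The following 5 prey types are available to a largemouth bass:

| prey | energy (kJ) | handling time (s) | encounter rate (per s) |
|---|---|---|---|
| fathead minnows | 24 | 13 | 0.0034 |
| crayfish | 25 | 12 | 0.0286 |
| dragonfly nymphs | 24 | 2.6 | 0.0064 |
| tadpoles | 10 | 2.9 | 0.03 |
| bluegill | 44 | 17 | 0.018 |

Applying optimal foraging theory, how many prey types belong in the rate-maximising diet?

5

Rank by E/h (kJ/s): dragonfly nymphs 9.23, tadpoles 3.45, bluegill 2.59, crayfish 2.08, fathead minnows 1.85. Include each in turn until the next type's E/h falls below the running intake rate.
Rate on top 1: 0.1511. tadpoles: 3.45 > 0.1511 → include.
Rate on top 2: 0.411. bluegill: 2.59 > 0.411 → include.
Rate on top 3: 0.8836. crayfish: 2.08 > 0.8836 → include.
Rate on top 4: 1.119. fathead minnows: 1.85 > 1.119 → include.
Optimal diet: dragonfly nymphs, tadpoles, bluegill, crayfish, fathead minnows — 5 of 5 types.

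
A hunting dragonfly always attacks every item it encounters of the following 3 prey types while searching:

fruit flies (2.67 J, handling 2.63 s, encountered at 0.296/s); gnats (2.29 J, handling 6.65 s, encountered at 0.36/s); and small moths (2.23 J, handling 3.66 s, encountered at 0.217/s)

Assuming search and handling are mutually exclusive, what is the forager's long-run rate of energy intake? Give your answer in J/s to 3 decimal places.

0.423 J/s

Energy encountered per unit search time: 0.296×2.67 + 0.36×2.29 + 0.217×2.23 = 2.099 J/s.
Handling time per unit search time: 0.296×2.63 + 0.36×6.65 + 0.217×3.66 = 3.967.
Rate = 2.099/(1 + 3.967) = 0.4225 J/s.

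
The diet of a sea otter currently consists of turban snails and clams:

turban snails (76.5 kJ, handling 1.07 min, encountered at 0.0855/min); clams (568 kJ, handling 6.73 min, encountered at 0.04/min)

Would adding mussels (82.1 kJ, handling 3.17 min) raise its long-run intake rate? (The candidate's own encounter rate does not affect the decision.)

Yes

Current rate: (0.0855×76.5 + 0.04×568)/(1 + 0.0855×1.07 + 0.04×6.73) = 21.5 kJ/min.
Profitability of mussels: 82.1/3.17 = 25.9 kJ/min.
25.9 > 21.5, so adding mussels raises the average — include it.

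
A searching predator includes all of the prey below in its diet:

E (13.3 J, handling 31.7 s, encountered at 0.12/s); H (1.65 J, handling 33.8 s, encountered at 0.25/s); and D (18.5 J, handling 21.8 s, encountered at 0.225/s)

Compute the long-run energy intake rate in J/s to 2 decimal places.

0.34 J/s

Energy encountered per unit search time: 0.12×13.3 + 0.25×1.65 + 0.225×18.5 = 6.171 J/s.
Handling time per unit search time: 0.12×31.7 + 0.25×33.8 + 0.225×21.8 = 17.16.
Rate = 6.171/(1 + 17.16) = 0.3398 J/s.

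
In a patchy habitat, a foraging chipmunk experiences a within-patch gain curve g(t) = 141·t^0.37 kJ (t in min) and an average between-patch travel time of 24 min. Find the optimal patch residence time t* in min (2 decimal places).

14.10 min

Maximise g(t)/(T+t): set derivative to zero → g'(t)(T+t) = g(t).
g'(t) = 0.37·141·t^-0.63. Setting 0.37·141·t^-0.63 = 141·t^0.37/(24+t) gives 0.37(24+t) = t, so 0.63·t = 0.37×24.
t* = 0.37×24/0.63 = 14.1 min.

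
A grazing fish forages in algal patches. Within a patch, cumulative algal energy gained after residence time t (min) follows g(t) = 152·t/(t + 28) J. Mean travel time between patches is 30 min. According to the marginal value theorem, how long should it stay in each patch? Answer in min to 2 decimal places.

28.98 min

Optimal t* satisfies g'(t*) = g(t*)/(T + t*).
g'(t) = 152·28/(t + 28)². Setting 152·28/(t+28)² = 152t/[(t+28)(30+t)] gives 28(30+t) = t(t+28), so t² = 28×30 = 840.
t* = √840 = 28.98 min.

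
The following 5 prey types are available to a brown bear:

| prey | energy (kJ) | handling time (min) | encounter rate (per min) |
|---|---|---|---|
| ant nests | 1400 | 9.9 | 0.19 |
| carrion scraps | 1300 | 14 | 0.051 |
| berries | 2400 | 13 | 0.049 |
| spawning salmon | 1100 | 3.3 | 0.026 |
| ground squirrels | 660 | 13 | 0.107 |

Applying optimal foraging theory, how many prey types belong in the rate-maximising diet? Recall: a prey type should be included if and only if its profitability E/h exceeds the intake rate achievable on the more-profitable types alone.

3

E/h in descending order: spawning salmon 333, berries 185, ant nests 141, carrion scraps 92.9, ground squirrels 50.8 kJ/min. The optimal diet is the largest prefix of this list for which every included type satisfies E_i/h_i > R on the types above it.
Rate on top 1: 26.34. berries: 185 > 26.34 → include.
Rate on top 2: 84.86. ant nests: 141 > 84.86 → include.
Rate on top 3: 114.4. carrion scraps: 92.9 < 114.4 → exclude; stop.
Optimal diet: spawning salmon, berries, ant nests — 3 of 5 types.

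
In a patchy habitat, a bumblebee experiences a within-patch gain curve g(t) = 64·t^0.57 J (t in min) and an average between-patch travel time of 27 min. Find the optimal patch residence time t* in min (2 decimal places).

35.79 min

By the marginal value theorem, leave when the instantaneous gain rate g'(t) equals the habitat-wide average g(t)/(T + t).
g'(t) = 0.57·64·t^-0.43. Setting 0.57·64·t^-0.43 = 64·t^0.57/(27+t) gives 0.57(27+t) = t, so 0.43·t = 0.57×27.
t* = 0.57×27/0.43 = 35.79 min.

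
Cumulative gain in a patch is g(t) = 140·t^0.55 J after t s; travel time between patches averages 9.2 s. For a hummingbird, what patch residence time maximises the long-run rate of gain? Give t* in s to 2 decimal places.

Optimal t* satisfies g'(t*) = g(t*)/(T + t*).
g'(t) = 0.55·140·t^-0.45. Setting 0.55·140·t^-0.45 = 140·t^0.55/(9.2+t) gives 0.55(9.2+t) = t, so 0.45·t = 0.55×9.2.
t* = 0.55×9.2/0.45 = 11.24 s.

11.24 s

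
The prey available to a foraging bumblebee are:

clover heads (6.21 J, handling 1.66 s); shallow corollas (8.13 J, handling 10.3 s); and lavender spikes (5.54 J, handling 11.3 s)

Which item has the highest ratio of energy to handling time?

In descending order of E/h:
clover heads: 6.21/1.66 = 3.74 J/s
shallow corollas: 8.13/10.3 = 0.789 J/s
lavender spikes: 5.54/11.3 = 0.49 J/s

clover heads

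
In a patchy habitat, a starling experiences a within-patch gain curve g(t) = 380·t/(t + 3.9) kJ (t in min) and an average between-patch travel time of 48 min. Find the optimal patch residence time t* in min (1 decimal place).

By the marginal value theorem, leave when the instantaneous gain rate g'(t) equals the habitat-wide average g(t)/(T + t).
g'(t) = 380·3.9/(t + 3.9)². Setting 380·3.9/(t+3.9)² = 380t/[(t+3.9)(48+t)] gives 3.9(48+t) = t(t+3.9), so t² = 3.9×48 = 187.2.
t* = √187.2 = 13.68 min.

13.7 min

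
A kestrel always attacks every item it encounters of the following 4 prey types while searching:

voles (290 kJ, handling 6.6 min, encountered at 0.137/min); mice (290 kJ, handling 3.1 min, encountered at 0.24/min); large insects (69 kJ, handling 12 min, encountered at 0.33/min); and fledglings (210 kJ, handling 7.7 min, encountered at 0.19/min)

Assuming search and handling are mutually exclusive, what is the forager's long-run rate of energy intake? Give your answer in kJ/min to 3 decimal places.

21.310 kJ/min

Energy encountered per unit search time: 0.137×290 + 0.24×290 + 0.33×69 + 0.19×210 = 172 kJ/min.
Handling time per unit search time: 0.137×6.6 + 0.24×3.1 + 0.33×12 + 0.19×7.7 = 7.071.
Rate = 172/(1 + 7.071) = 21.31 kJ/min.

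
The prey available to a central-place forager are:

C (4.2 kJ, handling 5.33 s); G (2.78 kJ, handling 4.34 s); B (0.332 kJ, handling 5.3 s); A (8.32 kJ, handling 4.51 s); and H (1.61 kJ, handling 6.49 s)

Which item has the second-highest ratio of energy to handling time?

In descending order of E/h:
A: 8.32/4.51 = 1.84 kJ/s
C: 4.2/5.33 = 0.788 kJ/s
G: 2.78/4.34 = 0.641 kJ/s
H: 1.61/6.49 = 0.248 kJ/s
B: 0.332/5.3 = 0.0626 kJ/s

C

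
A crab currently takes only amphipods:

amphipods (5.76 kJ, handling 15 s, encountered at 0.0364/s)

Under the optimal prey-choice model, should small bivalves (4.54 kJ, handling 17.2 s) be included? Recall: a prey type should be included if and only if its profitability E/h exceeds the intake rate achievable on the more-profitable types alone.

Yes

On amphipods alone, R = ΣλE/(1+Σλh) = 0.2097/1.546 = 0.1356 kJ/s.
small bivalves: E/h = 4.54/17.2 = 0.264 kJ/s.
Since 0.264 > R, including small bivalves increases the long-run rate.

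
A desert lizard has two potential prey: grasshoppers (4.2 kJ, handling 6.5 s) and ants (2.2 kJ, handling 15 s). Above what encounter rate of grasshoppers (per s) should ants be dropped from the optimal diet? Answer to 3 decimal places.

At the threshold, the rate on grasshoppers alone equals the profitability of ants: λ·4.2/(1 + λ·6.5) = 2.2/15 = 0.1467.
Rearranging, λ(4.2 − 0.1467×6.5) = 0.1467, so λ = 0.1467/3.247 = 0.04517 per s.

0.045 per s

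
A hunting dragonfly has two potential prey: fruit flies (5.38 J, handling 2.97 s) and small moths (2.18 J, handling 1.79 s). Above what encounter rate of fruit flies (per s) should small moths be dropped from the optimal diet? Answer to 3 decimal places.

The zero-one rule: include small moths iff E₂/h₂ > λE₁/(1+λh₁). Equality gives the switch point.
λE₁h₂ = E₂ + λE₂h₁ ⇒ λ = E₂/(E₁h₂ − E₂h₁) = 2.18/(9.63 − 6.475) = 0.6908 per s.

0.691 per s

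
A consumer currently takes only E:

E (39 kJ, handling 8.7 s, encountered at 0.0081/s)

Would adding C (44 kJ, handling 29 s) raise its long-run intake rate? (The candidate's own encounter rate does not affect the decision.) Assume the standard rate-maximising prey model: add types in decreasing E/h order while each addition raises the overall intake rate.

Yes

Intake rate on the current diet: R = (0.0081×39) / (1 + 0.0081×8.7) = 0.3159/1.07 = 0.2951 kJ/s.
Profitability of C: 44/29 = 1.517 kJ/s.
1.517 > 0.2951, so adding C raises the average — include it.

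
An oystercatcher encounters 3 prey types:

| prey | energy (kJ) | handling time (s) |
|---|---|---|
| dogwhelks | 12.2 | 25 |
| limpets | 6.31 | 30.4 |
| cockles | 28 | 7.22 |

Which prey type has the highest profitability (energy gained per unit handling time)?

cockles

In descending order of E/h:
cockles: 28/7.22 = 3.88 kJ/s
dogwhelks: 12.2/25 = 0.488 kJ/s
limpets: 6.31/30.4 = 0.208 kJ/s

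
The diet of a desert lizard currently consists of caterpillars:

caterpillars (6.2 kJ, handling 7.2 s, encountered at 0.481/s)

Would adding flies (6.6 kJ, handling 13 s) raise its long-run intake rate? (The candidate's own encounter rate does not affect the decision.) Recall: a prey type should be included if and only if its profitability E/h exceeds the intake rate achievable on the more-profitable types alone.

On caterpillars alone, R = ΣλE/(1+Σλh) = 2.982/4.463 = 0.6682 kJ/s.
Profitability of flies: 6.6/13 = 0.5077 kJ/s.
Since 0.5077 < R, time spent handling flies is better spent searching.

No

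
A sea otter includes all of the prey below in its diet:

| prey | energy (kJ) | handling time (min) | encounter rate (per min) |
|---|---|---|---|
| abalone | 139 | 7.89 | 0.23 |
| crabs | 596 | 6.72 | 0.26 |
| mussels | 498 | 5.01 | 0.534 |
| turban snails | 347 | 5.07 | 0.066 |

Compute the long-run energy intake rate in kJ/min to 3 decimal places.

R = (0.23×139 + 0.26×596 + 0.534×498 + 0.066×347) / (1 + 0.23×7.89 + 0.26×6.72 + 0.534×5.01 + 0.066×5.07) = 475.8/7.572 = 62.83 kJ/min.

62.833 kJ/min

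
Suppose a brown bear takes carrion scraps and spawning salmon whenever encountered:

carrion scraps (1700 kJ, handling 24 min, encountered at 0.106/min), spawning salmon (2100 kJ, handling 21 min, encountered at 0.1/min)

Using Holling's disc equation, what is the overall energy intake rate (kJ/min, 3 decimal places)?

69.135 kJ/min

R = (0.106×1700 + 0.1×2100) / (1 + 0.106×24 + 0.1×21) = 390.2/5.644 = 69.14 kJ/min.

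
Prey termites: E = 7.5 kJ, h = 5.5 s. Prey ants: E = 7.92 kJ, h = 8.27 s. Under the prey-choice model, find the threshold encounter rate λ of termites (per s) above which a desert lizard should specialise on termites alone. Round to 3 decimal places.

The zero-one rule: include ants iff E₂/h₂ > λE₁/(1+λh₁). Equality gives the switch point.
λE₁h₂ = E₂ + λE₂h₁ ⇒ λ = E₂/(E₁h₂ − E₂h₁) = 7.92/(62.02 − 43.56) = 0.4289 per s.

0.429 per s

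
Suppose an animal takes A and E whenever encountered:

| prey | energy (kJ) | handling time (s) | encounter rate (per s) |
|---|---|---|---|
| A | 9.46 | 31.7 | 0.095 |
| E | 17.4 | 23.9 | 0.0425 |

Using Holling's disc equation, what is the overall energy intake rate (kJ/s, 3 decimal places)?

0.326 kJ/s

R = (0.095×9.46 + 0.0425×17.4) / (1 + 0.095×31.7 + 0.0425×23.9) = 1.638/5.027 = 0.3259 kJ/s.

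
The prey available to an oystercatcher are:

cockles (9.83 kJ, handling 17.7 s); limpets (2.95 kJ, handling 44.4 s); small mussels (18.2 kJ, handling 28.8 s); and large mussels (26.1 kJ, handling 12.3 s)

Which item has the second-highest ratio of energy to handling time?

small mussels

Profitability E/h (kJ/s): cockles = 9.83/17.7 = 0.555, limpets = 2.95/44.4 = 0.0664, small mussels = 18.2/28.8 = 0.632, large mussels = 26.1/12.3 = 2.12.
Ranked: large mussels > small mussels > cockles > limpets.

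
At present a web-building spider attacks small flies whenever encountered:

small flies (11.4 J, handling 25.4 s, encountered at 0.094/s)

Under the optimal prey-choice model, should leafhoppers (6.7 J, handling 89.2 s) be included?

No

Current rate: (0.094×11.4)/(1 + 0.094×25.4) = 0.3163 J/s.
leafhoppers: E/h = 6.7/89.2 = 0.07511 J/s.
Since 0.07511 < R, time spent handling leafhoppers is better spent searching.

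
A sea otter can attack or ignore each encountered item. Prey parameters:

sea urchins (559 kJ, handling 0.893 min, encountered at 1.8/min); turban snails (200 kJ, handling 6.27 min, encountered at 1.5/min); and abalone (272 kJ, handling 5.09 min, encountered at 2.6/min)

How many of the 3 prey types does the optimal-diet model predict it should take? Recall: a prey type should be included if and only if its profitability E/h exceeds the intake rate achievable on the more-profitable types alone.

1

Rank by E/h (kJ/min): sea urchins 626, abalone 53.4, turban snails 31.9. Include each in turn until the next type's E/h falls below the running intake rate.
Rate on top 1: 385.9. abalone: 53.4 < 385.9 → exclude; stop.
Optimal diet: sea urchins — 1 of 3 types.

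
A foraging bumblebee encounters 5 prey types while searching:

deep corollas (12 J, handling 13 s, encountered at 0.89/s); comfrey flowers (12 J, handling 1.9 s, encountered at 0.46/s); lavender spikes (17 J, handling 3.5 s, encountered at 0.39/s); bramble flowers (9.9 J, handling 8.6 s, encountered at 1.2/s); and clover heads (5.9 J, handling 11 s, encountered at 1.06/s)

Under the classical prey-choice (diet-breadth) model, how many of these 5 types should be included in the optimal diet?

Rank by E/h (J/s): comfrey flowers 6.32, lavender spikes 4.86, bramble flowers 1.15, deep corollas 0.923, clover heads 0.536. Include each in turn until the next type's E/h falls below the running intake rate.
Rate on top 1: 2.946. lavender spikes: 4.86 > 2.946 → include.
Rate on top 2: 3.751. bramble flowers: 1.15 < 3.751 → exclude; stop.
Optimal diet: comfrey flowers, lavender spikes — 2 of 5 types.

2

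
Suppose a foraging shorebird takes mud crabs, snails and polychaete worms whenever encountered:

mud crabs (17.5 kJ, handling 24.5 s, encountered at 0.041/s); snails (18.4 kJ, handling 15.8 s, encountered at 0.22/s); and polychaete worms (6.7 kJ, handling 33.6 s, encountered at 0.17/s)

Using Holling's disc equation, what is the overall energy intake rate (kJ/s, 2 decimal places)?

0.53 kJ/s

R = Σλ_iE_i / (1 + Σλ_ih_i)
Numerator: 0.041×17.5 + 0.22×18.4 + 0.17×6.7 = 5.905
Denominator: 1 + 0.041×24.5 + 0.22×15.8 + 0.17×33.6 = 11.19
R = 5.905/11.19 = 0.5275 kJ/s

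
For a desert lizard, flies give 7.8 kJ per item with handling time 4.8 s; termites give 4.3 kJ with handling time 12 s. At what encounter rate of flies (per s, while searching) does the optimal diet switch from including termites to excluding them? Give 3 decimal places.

Drop termites once their profitability E₂/h₂ falls below the rate achievable on flies alone: E₂/h₂ = λE₁/(1 + λh₁).
Solve for λ: λE₁h₂ = E₂(1 + λh₁) → λ(E₁h₂ − E₂h₁) = E₂ → λ = E₂/(E₁h₂ − E₂h₁).
λ = 4.3/(7.8×12 − 4.3×4.8) = 4.3/72.96 = 0.05894 per s.

0.059 per s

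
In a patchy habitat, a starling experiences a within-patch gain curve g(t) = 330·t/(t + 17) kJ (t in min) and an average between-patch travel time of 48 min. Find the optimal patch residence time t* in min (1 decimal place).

By the marginal value theorem, leave when the instantaneous gain rate g'(t) equals the habitat-wide average g(t)/(T + t).
g'(t) = 330·17/(t + 17)². Setting 330·17/(t+17)² = 330t/[(t+17)(48+t)] gives 17(48+t) = t(t+17), so t² = 17×48 = 816.
t* = √816 = 28.57 min.

28.6 min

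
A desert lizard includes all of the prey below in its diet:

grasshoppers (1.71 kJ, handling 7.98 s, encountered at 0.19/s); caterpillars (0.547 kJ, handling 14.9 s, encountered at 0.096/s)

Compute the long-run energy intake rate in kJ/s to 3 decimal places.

Energy encountered per unit search time: 0.19×1.71 + 0.096×0.547 = 0.3774 kJ/s.
Handling time per unit search time: 0.19×7.98 + 0.096×14.9 = 2.947.
Rate = 0.3774/(1 + 2.947) = 0.09563 kJ/s.

0.096 kJ/s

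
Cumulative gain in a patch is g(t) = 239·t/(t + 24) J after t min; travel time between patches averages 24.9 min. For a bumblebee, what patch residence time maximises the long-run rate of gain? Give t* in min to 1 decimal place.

Optimal t* satisfies g'(t*) = g(t*)/(T + t*).
g'(t) = 239·24/(t + 24)². Setting 239·24/(t+24)² = 239t/[(t+24)(24.9+t)] gives 24(24.9+t) = t(t+24), so t² = 24×24.9 = 597.6.
t* = √597.6 = 24.45 min.

24.4 min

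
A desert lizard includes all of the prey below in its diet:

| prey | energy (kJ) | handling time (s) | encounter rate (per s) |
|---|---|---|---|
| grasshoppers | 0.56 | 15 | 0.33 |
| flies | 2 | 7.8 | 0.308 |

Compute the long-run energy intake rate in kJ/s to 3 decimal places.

0.096 kJ/s

R = Σλ_iE_i / (1 + Σλ_ih_i)
Numerator: 0.33×0.56 + 0.308×2 = 0.8008
Denominator: 1 + 0.33×15 + 0.308×7.8 = 8.352
R = 0.8008/8.352 = 0.09588 kJ/s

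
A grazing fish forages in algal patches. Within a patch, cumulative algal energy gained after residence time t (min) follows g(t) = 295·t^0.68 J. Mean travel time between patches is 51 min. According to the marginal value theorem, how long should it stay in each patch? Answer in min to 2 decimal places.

Maximise g(t)/(T+t): set derivative to zero → g'(t)(T+t) = g(t).
g'(t) = 0.68·295·t^-0.32. Setting 0.68·295·t^-0.32 = 295·t^0.68/(51+t) gives 0.68(51+t) = t, so 0.32·t = 0.68×51.
t* = 0.68×51/0.32 = 108.4 min.

108.38 min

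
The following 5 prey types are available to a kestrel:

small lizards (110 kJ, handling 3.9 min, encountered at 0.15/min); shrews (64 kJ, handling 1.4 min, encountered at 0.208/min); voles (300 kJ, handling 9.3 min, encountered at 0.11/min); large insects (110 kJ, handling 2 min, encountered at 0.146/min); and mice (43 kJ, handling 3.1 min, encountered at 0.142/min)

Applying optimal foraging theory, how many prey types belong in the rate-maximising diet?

4

Rank by E/h (kJ/min): large insects 55, shrews 45.7, voles 32.3, small lizards 28.2, mice 13.9. Include each in turn until the next type's E/h falls below the running intake rate.
Rate on top 1: 12.43. shrews: 45.7 > 12.43 → include.
Rate on top 2: 18.55. voles: 32.3 > 18.55 → include.
Rate on top 3: 23.93. small lizards: 28.2 > 23.93 → include.
Rate on top 4: 24.72. mice: 13.9 < 24.72 → exclude; stop.
Optimal diet: large insects, shrews, voles, small lizards — 4 of 5 types.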